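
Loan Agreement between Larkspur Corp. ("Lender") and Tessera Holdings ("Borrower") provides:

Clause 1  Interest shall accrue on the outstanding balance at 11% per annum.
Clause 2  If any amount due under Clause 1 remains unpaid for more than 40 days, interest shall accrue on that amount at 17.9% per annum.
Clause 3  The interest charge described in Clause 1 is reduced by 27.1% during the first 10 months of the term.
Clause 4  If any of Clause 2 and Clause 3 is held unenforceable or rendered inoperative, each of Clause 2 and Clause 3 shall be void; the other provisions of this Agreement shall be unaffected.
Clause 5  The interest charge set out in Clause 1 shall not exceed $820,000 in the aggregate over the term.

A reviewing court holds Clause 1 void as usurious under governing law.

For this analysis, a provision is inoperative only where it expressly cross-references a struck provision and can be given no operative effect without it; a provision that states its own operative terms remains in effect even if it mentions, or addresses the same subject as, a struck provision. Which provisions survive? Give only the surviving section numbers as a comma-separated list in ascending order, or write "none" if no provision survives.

4

Clause 1 is struck. Clause 2 does nothing except set the default interest on the interest charge by reference to Clause 1; with Clause 1 gone it has no independent effect and is inoperative. Clause 3 has no operative effect of its own apart from Clause 1 and is therefore inoperative. Clause 5 operates only by reference to Clause 1, so it falls with Clause 1. Clause 4 declares Clause 2 and Clause 3 mutually dependent; since one of them has fallen, all of them are of no effect. The remainder continues in force under Clause 4. Only Clause 4 remains in effect.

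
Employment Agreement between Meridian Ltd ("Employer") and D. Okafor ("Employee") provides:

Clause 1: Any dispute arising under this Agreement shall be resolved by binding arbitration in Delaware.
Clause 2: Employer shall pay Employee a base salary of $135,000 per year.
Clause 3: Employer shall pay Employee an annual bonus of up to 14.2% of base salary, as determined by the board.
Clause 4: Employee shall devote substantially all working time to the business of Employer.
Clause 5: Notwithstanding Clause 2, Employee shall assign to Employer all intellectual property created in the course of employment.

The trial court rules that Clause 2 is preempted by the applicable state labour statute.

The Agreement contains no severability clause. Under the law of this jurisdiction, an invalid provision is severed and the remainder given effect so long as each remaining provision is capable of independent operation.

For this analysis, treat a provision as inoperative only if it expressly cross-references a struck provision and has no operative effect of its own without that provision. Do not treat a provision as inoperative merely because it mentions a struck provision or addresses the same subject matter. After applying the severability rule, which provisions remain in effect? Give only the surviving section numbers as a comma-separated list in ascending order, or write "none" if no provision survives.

1, 3, 4, 5

Clause 2 is struck. Clause 5 mentions Clause 2 but its own obligation stands independently of Clause 2, so Clause 5 is not affected. Nothing else in the Agreement is defined by reference to Clause 2. Under the stated default rule, only provisions that cannot operate independently fall away; the rest are enforced. The provisions still in force are Clause 1, Clause 3, Clause 4, and Clause 5.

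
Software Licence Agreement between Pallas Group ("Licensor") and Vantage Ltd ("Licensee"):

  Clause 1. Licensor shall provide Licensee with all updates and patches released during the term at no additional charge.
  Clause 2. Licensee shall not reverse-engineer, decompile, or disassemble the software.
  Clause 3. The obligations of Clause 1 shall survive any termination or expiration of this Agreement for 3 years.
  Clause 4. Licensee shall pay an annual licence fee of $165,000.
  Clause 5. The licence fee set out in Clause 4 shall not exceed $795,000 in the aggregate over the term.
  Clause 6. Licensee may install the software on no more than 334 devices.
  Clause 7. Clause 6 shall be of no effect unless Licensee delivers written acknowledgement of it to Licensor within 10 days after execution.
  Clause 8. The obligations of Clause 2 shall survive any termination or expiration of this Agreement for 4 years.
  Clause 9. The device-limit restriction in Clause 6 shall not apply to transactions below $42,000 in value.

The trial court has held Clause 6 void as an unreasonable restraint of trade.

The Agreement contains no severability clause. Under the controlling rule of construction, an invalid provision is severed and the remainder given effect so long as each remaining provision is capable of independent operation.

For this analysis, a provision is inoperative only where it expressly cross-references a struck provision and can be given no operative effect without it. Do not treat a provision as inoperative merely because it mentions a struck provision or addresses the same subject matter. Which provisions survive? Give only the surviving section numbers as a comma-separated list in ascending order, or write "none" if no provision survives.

1, 2, 3, 4, 5, 8

Clause 6 is struck. Clause 7 has no operative effect of its own apart from Clause 6 and is therefore inoperative. Clause 9 operates only by reference to Clause 6, so it falls with Clause 6. Under the stated default rule, only provisions that cannot operate independently fall away; the rest are enforced. Clause 1, Clause 2, Clause 3, Clause 4, Clause 5, and Clause 8 remain in effect.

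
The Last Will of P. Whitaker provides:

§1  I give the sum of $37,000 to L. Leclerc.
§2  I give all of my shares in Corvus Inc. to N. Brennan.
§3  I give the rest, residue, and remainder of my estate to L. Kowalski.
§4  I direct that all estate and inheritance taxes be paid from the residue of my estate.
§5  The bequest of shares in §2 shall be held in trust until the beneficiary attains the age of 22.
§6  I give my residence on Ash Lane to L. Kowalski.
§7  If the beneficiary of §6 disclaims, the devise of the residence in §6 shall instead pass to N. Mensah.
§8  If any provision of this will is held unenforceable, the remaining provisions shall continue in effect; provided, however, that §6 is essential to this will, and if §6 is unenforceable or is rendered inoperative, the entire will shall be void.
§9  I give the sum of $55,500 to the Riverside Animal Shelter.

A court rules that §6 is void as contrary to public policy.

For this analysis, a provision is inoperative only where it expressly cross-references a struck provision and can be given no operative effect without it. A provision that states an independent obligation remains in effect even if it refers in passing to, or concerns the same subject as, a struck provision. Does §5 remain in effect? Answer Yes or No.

No

§6 is struck. §7 has no operative effect of its own apart from §6 and is therefore inoperative. §8 makes §6 an essential term, and §6 is the provision held invalid; under §8, the entire will is therefore void. No provision of the will survives. §5 is among the inoperative provisions, so the answer is no.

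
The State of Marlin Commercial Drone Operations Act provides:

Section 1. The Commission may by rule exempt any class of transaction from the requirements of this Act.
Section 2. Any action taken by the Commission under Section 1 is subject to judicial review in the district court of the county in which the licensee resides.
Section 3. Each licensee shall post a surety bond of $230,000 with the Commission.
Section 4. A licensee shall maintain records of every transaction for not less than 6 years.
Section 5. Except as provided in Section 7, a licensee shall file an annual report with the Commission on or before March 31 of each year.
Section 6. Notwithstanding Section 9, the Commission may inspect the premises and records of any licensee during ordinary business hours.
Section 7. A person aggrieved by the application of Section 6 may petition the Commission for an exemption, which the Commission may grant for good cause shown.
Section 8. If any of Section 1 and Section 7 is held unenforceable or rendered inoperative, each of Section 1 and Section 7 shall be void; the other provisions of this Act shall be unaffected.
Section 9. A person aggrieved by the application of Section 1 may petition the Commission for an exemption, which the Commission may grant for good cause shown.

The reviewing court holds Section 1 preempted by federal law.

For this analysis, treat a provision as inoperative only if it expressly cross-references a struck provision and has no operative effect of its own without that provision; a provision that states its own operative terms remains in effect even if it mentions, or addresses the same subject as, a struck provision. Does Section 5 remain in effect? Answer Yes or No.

Yes

Section 1 is struck. Section 2 has no operative effect of its own apart from Section 1 and is therefore inoperative. Section 9 merely fixes the exemption procedure for Section 1; with Section 1 gone it has nothing to operate on and falls away. Although Section 5 refers to Section 7, its operative terms do not depend on Section 7, so it remains in effect. Although Section 6 refers to Section 9, its operative terms do not depend on Section 9, so it remains in effect. Section 8 declares Section 1 and Section 7 mutually dependent; since one of them has fallen, all of them are of no effect. That brings down Section 7 as well. The remainder continues in force under Section 8. That leaves Section 3, Section 4, Section 5, Section 6, and Section 8 in effect. Section 5 is among the surviving provisions, so the answer is yes.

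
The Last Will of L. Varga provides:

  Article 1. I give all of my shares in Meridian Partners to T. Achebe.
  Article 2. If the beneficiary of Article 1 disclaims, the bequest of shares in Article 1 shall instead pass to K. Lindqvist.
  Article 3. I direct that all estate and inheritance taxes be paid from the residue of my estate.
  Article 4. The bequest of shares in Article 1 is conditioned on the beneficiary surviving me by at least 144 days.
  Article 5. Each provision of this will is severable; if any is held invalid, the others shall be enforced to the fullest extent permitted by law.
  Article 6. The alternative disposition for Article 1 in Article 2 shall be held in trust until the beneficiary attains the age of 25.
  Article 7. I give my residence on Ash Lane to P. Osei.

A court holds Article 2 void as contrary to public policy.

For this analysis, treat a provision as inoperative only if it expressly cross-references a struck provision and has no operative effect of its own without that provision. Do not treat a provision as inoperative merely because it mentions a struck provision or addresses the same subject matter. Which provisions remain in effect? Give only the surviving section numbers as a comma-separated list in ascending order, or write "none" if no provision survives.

1, 3, 4, 5, 7

Article 2 is struck. The only function of Article 6 is the trust for Article 2, so it cannot stand once Article 2 is removed. Under the severability clause in Article 5, the remaining provisions continue in force. The provisions still in force are Article 1, Article 3, Article 4, Article 5, and Article 7.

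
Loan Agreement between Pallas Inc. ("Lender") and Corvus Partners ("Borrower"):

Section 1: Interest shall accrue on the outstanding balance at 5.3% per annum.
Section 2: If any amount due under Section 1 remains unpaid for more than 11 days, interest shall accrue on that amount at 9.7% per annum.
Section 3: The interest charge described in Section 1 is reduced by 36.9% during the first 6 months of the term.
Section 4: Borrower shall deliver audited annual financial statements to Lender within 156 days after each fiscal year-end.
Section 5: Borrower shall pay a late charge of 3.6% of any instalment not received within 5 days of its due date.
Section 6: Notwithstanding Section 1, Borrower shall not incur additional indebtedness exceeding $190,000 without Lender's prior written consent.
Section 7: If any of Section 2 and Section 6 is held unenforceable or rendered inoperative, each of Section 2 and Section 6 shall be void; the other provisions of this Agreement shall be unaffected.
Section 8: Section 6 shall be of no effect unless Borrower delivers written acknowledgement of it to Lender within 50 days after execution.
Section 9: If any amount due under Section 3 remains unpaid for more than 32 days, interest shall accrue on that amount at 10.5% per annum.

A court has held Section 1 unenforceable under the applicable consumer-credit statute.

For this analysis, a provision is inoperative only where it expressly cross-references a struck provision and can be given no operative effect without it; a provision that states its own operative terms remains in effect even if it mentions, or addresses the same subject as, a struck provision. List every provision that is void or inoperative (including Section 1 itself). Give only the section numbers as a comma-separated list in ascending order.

Section 1 is struck. Section 2 does nothing except set the default interest on the interest charge by reference to Section 1; with Section 1 gone it has no independent effect and is inoperative. Section 3 has no operative effect of its own apart from Section 1 and is therefore inoperative. The whole of Section 9 is the default interest on the introductory reduction to the interest charge, defined by reference to Section 3, so Section 9 cannot stand once Section 3 is removed. Section 7 declares Section 2 and Section 6 mutually dependent; since one of them has fallen, all of them are of no effect. That brings down Section 6 as well. Section 8 in turn depends solely on a provision now struck and likewise falls. The remainder continues in force under Section 7. That leaves Section 4, Section 5, and Section 7 in effect.

1, 2, 3, 6, 8, 9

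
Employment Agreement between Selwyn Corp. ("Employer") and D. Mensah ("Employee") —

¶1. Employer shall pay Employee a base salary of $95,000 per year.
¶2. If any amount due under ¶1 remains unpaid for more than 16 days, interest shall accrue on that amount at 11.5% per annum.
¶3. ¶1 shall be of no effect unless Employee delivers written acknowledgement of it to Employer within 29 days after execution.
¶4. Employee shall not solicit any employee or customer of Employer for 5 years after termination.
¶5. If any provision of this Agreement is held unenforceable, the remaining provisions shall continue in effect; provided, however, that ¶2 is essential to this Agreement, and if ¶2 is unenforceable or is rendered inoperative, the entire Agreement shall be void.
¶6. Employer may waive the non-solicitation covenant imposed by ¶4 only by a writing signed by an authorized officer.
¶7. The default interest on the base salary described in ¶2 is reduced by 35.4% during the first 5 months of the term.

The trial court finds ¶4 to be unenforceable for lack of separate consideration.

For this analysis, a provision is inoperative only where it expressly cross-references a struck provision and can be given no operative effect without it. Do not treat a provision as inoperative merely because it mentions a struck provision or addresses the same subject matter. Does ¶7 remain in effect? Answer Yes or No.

Yes

¶4 is struck. ¶6 merely fixes the waiver condition for ¶4; with ¶4 gone it has nothing to operate on and falls away. ¶5 makes ¶2 an essential term, but ¶2 is unaffected, so the severability proviso in ¶5 preserves the remaining provisions. That leaves ¶1, ¶2, ¶3, ¶5, and ¶7 in effect. ¶7 is among the surviving provisions, so the answer is yes.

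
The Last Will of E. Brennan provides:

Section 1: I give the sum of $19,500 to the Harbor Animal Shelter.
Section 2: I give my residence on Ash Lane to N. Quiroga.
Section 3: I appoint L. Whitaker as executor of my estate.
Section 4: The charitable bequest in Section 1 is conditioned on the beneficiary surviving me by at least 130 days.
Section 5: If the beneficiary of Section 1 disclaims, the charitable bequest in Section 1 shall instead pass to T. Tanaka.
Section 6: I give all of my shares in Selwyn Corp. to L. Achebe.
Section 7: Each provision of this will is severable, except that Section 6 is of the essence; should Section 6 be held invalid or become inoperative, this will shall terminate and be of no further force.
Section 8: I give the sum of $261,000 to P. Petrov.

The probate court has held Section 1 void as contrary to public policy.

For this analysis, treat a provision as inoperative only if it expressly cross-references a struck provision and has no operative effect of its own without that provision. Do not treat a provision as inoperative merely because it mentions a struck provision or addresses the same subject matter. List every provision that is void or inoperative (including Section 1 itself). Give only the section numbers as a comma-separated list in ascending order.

1, 4, 5

Section 1 is struck. The only function of Section 4 is the survivorship condition on Section 1, so it cannot stand once Section 1 is removed. Section 5 merely fixes the alternative disposition for Section 1; with Section 1 gone it has nothing to operate on and falls away. Section 7 makes Section 6 an essential term, but Section 6 is unaffected, so the severability proviso in Section 7 preserves the remaining provisions. The provisions still in force are Section 2, Section 3, Section 6, Section 7, and Section 8.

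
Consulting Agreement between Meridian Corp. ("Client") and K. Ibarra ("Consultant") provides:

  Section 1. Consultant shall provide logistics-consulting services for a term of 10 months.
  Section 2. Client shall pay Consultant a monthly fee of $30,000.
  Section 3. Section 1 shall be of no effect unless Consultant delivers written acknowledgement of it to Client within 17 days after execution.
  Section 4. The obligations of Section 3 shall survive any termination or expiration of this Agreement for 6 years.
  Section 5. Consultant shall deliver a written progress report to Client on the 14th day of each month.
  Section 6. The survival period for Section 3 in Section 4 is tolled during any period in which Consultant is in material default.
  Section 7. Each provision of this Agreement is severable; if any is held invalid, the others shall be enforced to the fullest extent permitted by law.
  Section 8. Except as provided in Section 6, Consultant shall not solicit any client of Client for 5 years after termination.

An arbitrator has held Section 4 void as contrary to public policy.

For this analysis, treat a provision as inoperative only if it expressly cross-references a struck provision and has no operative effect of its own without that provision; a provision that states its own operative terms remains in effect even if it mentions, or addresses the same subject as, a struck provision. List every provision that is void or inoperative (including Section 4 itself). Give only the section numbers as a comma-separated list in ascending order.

Section 4 is struck. Section 6 operates only by reference to Section 4, so it falls with Section 4. Section 8 mentions Section 6 but its own obligation stands independently of Section 6, so Section 8 is not affected. Under the severability clause in Section 7, the remaining provisions continue in force. Section 1, Section 2, Section 3, Section 5, Section 7, and Section 8 remain in effect.

4, 6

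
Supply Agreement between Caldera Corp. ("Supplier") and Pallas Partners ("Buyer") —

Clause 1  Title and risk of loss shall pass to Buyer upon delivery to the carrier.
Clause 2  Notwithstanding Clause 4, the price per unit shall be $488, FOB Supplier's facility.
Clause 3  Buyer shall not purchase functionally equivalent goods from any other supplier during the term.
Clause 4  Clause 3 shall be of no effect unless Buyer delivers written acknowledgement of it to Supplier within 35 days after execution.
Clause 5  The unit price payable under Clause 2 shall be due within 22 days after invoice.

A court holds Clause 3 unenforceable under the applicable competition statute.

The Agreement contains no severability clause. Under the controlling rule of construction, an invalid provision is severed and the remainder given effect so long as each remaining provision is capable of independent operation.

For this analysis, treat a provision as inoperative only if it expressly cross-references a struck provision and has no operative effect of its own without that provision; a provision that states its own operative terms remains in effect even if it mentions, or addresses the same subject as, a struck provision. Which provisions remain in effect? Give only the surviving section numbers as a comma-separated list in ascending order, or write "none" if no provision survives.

Clause 3 is struck. Clause 4 has no operative effect of its own apart from Clause 3 and is therefore inoperative. Although Clause 2 refers to Clause 4, its operative terms do not depend on Clause 4, so it remains in effect. With no severability clause, the stated default rule severs what cannot stand and enforces each remaining provision that can operate on its own. That leaves Clause 1, Clause 2, and Clause 5 in effect.

1, 2, 5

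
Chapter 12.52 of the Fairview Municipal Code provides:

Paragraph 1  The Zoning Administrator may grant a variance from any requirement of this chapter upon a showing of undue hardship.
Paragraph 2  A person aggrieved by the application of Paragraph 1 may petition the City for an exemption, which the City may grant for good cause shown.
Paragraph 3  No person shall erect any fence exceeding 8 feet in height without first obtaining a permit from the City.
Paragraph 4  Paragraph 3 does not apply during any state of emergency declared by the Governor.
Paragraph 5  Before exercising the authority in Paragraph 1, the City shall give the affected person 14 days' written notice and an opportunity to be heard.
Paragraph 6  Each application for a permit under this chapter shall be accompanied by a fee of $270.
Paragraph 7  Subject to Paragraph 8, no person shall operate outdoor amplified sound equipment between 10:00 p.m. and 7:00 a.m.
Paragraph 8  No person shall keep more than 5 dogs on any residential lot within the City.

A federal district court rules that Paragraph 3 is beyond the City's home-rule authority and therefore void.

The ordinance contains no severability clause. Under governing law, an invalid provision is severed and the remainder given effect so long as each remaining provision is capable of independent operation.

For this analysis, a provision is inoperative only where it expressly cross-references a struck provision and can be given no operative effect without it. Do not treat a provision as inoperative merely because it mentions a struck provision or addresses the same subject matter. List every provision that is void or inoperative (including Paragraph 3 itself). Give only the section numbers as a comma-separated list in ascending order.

3, 4

Paragraph 3 is struck. The only function of Paragraph 4 is the emergency suspension of Paragraph 3, so it cannot stand once Paragraph 3 is removed. Under the stated default rule, only provisions that cannot operate independently fall away; the rest are enforced. The provisions still in force are Paragraph 1, Paragraph 2, Paragraph 5, Paragraph 6, Paragraph 7, and Paragraph 8.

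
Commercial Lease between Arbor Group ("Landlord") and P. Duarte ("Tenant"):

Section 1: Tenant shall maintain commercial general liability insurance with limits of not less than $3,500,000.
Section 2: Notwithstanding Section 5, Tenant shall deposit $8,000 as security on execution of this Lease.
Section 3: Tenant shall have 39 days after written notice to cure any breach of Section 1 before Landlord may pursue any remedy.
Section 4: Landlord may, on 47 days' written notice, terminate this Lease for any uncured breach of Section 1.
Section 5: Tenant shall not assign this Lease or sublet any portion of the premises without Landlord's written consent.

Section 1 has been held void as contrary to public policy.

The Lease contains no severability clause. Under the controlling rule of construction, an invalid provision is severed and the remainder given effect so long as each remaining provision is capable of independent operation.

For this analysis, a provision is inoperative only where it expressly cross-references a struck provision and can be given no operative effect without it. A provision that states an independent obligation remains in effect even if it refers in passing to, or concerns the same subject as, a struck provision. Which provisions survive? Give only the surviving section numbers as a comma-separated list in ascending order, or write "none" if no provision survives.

2, 5

Section 1 is struck. The only function of Section 3 is the cure period for breach of Section 1, so it cannot stand once Section 1 is removed. Section 4 operates only by reference to Section 1, so it falls with Section 1. Under the stated default rule, only provisions that cannot operate independently fall away; the rest are enforced. Section 2 and Section 5 remain in effect.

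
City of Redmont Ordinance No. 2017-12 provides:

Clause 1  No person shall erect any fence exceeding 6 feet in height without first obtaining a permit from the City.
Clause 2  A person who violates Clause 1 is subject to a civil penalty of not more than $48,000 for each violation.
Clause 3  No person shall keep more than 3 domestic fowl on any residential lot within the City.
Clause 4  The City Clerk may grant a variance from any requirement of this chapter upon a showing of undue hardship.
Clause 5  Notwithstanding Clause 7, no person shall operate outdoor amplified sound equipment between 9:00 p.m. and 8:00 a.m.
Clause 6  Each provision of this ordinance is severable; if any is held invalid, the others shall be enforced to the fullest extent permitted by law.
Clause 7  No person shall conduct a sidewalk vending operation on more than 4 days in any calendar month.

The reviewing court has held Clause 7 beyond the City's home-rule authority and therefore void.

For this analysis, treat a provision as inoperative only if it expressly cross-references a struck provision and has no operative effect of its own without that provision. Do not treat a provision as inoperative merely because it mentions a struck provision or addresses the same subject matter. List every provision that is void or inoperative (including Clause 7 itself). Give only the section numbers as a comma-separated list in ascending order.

7

Clause 7 is struck. Clause 5 mentions Clause 7 but its own obligation stands independently of Clause 7, so Clause 5 is not affected. No other provision's operative terms depend on Clause 7. Clause 6 is a severability clause and preserves every provision that can still be given independent effect. Clause 1, Clause 2, Clause 3, Clause 4, Clause 5, and Clause 6 remain in effect.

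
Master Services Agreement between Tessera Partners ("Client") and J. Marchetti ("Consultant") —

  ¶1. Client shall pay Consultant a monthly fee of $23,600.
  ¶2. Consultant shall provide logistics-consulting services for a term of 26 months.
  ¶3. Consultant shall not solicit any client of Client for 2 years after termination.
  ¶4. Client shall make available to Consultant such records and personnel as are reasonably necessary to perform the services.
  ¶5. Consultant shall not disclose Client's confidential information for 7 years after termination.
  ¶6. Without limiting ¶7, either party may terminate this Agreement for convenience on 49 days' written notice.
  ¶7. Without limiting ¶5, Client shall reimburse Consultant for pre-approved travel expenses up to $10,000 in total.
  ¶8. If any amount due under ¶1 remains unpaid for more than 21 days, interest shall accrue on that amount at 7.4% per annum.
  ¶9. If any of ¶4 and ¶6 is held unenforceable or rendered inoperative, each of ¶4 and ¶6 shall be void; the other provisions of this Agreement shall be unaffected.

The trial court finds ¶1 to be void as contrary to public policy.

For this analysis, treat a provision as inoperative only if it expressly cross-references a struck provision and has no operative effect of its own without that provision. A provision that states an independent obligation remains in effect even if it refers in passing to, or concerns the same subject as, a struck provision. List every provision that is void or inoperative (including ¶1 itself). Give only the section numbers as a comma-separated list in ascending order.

1, 8

¶1 is struck. ¶8 has no operative effect of its own apart from ¶1 and is therefore inoperative. ¶9 ties ¶4 and ¶6 together, but none of those is affected here; the remaining provisions continue in force under ¶9. The provisions still in force are ¶2, ¶3, ¶4, ¶5, ¶6, ¶7, and ¶9.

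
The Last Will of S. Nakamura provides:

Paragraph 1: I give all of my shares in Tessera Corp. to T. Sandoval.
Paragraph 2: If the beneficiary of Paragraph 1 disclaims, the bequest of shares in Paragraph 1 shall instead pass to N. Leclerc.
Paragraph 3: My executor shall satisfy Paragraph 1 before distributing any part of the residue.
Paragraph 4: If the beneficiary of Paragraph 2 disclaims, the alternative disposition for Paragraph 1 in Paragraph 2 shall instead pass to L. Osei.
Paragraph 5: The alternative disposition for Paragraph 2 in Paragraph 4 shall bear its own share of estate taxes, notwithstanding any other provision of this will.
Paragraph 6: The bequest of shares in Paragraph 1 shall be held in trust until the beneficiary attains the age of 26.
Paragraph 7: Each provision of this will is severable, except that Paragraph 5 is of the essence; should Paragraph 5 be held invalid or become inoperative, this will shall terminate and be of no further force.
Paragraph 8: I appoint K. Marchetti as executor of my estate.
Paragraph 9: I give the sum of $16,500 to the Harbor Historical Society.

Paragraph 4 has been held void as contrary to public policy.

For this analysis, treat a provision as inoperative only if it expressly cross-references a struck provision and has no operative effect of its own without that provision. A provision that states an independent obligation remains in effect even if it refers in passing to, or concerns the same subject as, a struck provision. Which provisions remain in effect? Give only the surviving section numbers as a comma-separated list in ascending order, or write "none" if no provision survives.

Paragraph 4 is struck. Paragraph 5 merely fixes the tax charge on Paragraph 4; with Paragraph 4 gone it has nothing to operate on and falls away. Paragraph 7 makes Paragraph 5 an essential term, and Paragraph 5 has been rendered inoperative by the cascade; under Paragraph 7, the entire will is therefore void. No provision of the will survives.

none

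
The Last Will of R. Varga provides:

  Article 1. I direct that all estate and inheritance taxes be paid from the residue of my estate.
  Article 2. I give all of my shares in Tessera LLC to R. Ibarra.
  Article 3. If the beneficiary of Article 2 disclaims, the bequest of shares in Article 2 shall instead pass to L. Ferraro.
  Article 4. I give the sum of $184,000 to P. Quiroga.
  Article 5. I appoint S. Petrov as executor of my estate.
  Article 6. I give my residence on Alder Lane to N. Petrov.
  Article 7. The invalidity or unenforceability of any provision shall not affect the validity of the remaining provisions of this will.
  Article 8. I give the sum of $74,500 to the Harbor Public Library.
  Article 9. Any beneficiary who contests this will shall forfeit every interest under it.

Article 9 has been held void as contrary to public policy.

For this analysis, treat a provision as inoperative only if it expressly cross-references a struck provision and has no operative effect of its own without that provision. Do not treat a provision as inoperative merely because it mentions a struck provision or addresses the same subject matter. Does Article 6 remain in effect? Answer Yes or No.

Yes

Article 9 is struck. No other provision's operative terms depend on Article 9. Article 7 is a severability clause and preserves every provision that can still be given independent effect. Article 1, Article 2, Article 3, Article 4, Article 5, Article 6, Article 7, and Article 8 remain in effect. Article 6 is among the surviving provisions, so the answer is yes.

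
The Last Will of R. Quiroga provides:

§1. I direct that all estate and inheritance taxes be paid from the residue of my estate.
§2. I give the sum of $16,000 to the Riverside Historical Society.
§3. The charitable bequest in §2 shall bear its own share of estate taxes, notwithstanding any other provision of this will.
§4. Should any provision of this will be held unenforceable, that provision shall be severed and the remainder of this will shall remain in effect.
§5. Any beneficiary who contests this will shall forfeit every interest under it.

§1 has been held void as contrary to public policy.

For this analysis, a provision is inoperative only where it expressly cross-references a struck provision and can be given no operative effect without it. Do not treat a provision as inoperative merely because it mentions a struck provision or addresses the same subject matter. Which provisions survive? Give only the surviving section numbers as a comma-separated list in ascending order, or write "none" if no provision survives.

2, 3, 4, 5

§1 is struck. No other provision's operative terms depend on §1. §4 is a severability clause and preserves every provision that can still be given independent effect. That leaves §2, §3, §4, and §5 in effect.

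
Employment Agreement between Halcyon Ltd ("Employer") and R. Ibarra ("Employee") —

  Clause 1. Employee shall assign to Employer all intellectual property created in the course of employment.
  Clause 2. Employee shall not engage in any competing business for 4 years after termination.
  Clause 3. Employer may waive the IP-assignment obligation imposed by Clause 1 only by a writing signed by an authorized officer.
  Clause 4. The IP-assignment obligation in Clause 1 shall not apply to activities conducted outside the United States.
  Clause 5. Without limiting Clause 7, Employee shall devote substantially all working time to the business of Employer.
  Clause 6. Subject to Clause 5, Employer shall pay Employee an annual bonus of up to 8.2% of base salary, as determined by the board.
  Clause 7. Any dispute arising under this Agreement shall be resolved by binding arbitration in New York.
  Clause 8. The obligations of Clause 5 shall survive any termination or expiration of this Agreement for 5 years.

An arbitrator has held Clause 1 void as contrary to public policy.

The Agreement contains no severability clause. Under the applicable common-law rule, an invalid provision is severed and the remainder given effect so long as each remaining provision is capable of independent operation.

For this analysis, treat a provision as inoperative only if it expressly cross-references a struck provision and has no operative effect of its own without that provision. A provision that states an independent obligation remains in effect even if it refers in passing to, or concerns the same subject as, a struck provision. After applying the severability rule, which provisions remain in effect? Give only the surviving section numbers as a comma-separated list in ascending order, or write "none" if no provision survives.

2, 5, 6, 7, 8

Clause 1 is struck. The only function of Clause 3 is the waiver condition for Clause 1, so it cannot stand once Clause 1 is removed. The whole of Clause 4 is the carve-out from the IP-assignment obligation, defined by reference to Clause 1, so Clause 4 cannot stand once Clause 1 is removed. With no severability clause, the stated default rule severs what cannot stand and enforces each remaining provision that can operate on its own. That leaves Clause 2, Clause 5, Clause 6, Clause 7, and Clause 8 in effect.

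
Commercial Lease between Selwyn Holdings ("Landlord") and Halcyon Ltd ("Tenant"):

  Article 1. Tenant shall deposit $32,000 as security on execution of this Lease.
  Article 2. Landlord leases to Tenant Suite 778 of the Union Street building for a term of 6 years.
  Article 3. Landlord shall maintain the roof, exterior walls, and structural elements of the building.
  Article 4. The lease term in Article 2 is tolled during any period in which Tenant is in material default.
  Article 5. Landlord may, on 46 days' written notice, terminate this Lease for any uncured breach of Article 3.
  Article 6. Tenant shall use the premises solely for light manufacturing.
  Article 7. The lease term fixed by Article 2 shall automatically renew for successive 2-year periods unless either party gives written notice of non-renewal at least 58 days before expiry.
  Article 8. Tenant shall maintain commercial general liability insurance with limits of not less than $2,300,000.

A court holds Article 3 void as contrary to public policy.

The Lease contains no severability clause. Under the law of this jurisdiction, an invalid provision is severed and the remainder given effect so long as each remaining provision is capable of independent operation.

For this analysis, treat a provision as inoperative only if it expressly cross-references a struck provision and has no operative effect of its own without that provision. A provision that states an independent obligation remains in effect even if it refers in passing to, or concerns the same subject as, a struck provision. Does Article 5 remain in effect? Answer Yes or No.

Article 3 is struck. Article 5 operates only by reference to Article 3, so it falls with Article 3. With no severability clause, the stated default rule severs what cannot stand and enforces each remaining provision that can operate on its own. That leaves Article 1, Article 2, Article 4, Article 6, Article 7, and Article 8 in effect. Article 5 is among the inoperative provisions, so the answer is no.

No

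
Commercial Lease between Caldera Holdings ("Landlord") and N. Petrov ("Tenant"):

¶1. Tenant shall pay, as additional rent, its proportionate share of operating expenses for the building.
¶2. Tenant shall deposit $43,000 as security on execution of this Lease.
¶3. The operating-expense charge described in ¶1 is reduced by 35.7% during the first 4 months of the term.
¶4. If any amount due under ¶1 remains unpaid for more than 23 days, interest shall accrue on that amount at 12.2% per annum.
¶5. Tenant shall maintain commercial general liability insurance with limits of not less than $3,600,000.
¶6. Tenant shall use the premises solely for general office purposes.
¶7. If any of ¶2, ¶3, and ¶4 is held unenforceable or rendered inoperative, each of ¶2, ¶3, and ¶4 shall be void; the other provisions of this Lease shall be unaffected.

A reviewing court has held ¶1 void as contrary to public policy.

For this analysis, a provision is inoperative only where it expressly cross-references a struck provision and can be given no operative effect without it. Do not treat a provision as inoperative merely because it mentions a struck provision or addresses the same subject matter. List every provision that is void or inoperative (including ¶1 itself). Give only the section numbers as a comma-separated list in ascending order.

1, 2, 3, 4

¶1 is struck. The whole of ¶3 is the introductory reduction to the operating-expense charge, defined by reference to ¶1, so ¶3 cannot stand once ¶1 is removed. ¶4 does nothing except set the default interest on the operating-expense charge by reference to ¶1; with ¶1 gone it has no independent effect and is inoperative. ¶7 declares ¶2, ¶3, and ¶4 mutually dependent; since one of them has fallen, all of them are of no effect. That brings down ¶2 as well. The remainder continues in force under ¶7. That leaves ¶5, ¶6, and ¶7 in effect.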